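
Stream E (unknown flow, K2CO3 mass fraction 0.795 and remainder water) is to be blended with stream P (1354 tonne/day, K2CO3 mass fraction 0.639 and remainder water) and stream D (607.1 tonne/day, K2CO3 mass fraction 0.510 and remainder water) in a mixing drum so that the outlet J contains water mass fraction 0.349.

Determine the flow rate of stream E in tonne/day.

707.3 tonne/day

Let E be the unknown flow. Total out = 1961.1 + E.
water balance: 786.27 + 0.205·E = 0.349·(1961.1 + E)
(0.205 − 0.349)·E = 0.349×1961.1 − 786.27 = -101.85
E = -101.85 / -0.144 = 707.29 tonne/day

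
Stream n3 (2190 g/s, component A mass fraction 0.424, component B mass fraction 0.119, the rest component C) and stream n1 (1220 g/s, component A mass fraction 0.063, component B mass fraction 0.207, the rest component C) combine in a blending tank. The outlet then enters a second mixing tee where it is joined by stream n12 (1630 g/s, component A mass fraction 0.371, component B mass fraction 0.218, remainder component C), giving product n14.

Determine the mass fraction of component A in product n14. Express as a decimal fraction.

0.319

Overall, product flow = 5040 g/s.
component A in = 2190×0.424 + 1220×0.063 + 1630×0.371 = 1610.1 g/s.
component A fraction in n14 = 0.319.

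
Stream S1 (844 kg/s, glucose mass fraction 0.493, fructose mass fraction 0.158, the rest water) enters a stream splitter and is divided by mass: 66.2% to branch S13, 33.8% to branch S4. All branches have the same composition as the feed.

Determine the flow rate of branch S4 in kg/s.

285.3 kg/s

Branch S4 flow = 0.338×844 = 285.27 kg/s.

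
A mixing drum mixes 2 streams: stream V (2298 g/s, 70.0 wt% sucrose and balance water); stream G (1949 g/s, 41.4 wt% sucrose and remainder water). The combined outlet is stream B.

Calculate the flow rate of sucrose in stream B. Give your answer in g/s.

sucrose out = sucrose in = 2298×0.700 + 1949×0.414 = 2415.5 g/s.

2415 g/s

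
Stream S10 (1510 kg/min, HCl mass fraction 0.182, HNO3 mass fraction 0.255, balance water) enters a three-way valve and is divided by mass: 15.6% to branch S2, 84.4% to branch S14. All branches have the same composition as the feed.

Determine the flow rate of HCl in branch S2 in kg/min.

Branch S2 total = 0.156×1510 = 235.56 kg/min.
HCl in S2 = 0.182×235.56 = 42.872 kg/min.

42.87 kg/min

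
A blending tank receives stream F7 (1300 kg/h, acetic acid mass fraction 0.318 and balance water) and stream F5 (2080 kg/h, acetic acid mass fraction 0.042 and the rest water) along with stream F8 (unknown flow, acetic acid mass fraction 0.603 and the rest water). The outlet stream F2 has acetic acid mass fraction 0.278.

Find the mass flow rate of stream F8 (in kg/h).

1350 kg/h

Let F8 be the unknown flow. Total out = 3380 + F8.
acetic acid balance: 500.76 + 0.603·F8 = 0.278·(3380 + F8)
(0.603 − 0.278)·F8 = 0.278×3380 − 500.76 = 438.88
F8 = 438.88 / 0.325 = 1350.4 kg/h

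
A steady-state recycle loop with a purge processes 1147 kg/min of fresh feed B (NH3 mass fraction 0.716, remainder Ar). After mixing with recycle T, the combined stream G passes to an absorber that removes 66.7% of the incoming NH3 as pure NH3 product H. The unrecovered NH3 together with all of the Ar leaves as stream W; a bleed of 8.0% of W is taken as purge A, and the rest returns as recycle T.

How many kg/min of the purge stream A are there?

Ar enters only via B and leaves only via the purge: 1147×0.284 = 0.080×(Ar in W), and the absorber passes all Ar, so Ar in G = Ar in W = 4071.8 kg/min.
NH3 in G: m_A = 1147×0.716 + (1−0.080)·(1−0.667)·m_A, so m_A = 821.25/0.6936 = 1184 kg/min.
W = (1−0.667)×1184 + 4071.8 = 4466.1 kg/min.
Purge A = 0.080×4466.1 = 357.29 kg/min.

357.3 kg/min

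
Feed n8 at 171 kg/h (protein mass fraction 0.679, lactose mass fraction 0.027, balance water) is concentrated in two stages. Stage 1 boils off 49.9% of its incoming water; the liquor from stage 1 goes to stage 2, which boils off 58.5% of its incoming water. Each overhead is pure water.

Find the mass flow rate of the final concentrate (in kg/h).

water in feed = 171×0.294 = 50.274 kg/h.
After stage 1: water left = (1−0.499)×50.274 = 25.187; stream total = 145.91 kg/h.
After stage 2: water left = (1−0.585)×25.187 = 10.453; final concentrate = 131.18 kg/h.

131.2 kg/h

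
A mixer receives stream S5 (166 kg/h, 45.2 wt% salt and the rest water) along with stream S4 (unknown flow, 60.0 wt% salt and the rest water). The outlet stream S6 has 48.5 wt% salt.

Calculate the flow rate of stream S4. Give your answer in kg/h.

47.63 kg/h

Let S4 be the unknown flow. Total out = 166 + S4.
salt balance: 75.032 + 0.600·S4 = 0.485·(166 + S4)
(0.600 − 0.485)·S4 = 0.485×166 − 75.032 = 5.478
S4 = 5.478 / 0.115 = 47.635 kg/h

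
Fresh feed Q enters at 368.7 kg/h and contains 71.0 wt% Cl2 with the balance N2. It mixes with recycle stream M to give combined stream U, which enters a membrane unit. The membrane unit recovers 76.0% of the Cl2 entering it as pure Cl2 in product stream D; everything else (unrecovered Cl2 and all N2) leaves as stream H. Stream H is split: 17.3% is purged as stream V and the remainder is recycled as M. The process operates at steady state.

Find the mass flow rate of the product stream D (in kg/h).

Cl2 in U: m_A = 368.7×0.710 + (1−0.173)·(1−0.760)·m_A, so m_A = 261.78/0.8015 = 326.6 kg/h.
Product D = 0.760×326.6 = 248.22 kg/h.

248.2 kg/h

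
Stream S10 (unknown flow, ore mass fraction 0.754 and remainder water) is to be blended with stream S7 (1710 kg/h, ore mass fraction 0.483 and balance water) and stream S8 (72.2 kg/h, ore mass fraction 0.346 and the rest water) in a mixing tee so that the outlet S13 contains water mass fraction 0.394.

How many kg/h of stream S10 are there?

1548 kg/h

Let S10 be the unknown flow. Total out = 1782.2 + S10.
water balance: 931.29 + 0.246·S10 = 0.394·(1782.2 + S10)
(0.246 − 0.394)·S10 = 0.394×1782.2 − 931.29 = -229.1
S10 = -229.1 / -0.148 = 1548 kg/h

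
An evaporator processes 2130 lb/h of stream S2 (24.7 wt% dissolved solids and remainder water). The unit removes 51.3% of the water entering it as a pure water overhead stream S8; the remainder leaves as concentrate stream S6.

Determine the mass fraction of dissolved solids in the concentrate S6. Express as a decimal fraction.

0.4025

dissolved solids is not removed: 2130×0.247 = 526.11 lb/h of dissolved solids enters S6.
water entering = 2130×0.753 = 1603.9 lb/h; overhead removed = 0.513×1603.9 = 822.8 lb/h.
Concentrate = 2130 − 822.8 = 1307.2 lb/h.
Mass fraction = 526.11/1307.2 = 0.4025.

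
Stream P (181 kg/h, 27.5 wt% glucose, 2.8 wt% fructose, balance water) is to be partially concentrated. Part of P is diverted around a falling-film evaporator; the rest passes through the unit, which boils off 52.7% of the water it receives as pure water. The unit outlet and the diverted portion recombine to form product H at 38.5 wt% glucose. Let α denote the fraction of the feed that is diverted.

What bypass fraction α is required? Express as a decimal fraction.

0.222

All 181×0.275 = 49.775 kg/h of glucose reaches H, so H = 49.775/0.385 = 129.29 kg/h and vapour = 51.714 kg/h.
The evaporator receives (1−α)·181 of feed at 0.697 water and removes 0.527 of that water:
0.527×0.697×(1−α)×181 = 51.714
(1−α) = 51.714/66.485 = 0.7778;  α = 0.2222.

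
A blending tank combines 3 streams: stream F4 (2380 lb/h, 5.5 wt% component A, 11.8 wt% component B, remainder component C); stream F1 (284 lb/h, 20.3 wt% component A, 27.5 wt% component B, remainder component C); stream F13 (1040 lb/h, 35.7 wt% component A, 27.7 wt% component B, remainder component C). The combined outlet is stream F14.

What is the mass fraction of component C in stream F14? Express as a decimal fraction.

0.674

Total flow out = 2380 + 284 + 1040 = 3704 lb/h.
component C in = 2380×0.827 + 284×0.522 + 1040×0.366 = 2497.1 lb/h.
component C mass fraction in F14 = 2497.1/3704 = 0.674.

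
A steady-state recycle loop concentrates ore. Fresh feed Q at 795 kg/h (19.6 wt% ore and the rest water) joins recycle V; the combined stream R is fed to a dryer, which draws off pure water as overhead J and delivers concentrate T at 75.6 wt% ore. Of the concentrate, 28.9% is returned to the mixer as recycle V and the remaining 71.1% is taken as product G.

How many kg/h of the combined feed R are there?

878.8 kg/h

Overall ore balance (none leaves overhead): ore in fresh feed = ore in product, i.e. 795×0.196 = (1−0.289)·T·0.756.
T = 155.82/(0.756×0.711) = 289.89 kg/h.
Recycle V = 0.289×289.89 = 83.778 kg/h.
Combined feed R = 795 + 83.778 = 878.78 kg/h.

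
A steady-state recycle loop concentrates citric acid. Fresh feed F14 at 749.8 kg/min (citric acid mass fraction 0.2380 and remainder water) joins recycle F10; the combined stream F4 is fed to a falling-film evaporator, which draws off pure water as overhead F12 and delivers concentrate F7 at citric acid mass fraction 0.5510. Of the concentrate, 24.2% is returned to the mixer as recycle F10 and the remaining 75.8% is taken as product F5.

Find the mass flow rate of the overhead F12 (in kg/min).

Overall citric acid balance (none leaves overhead): citric acid in fresh feed = citric acid in product, i.e. 749.8×0.238 = (1−0.242)·F7·0.551.
F7 = 178.45/(0.551×0.758) = 427.27 kg/min.
Recycle F10 = 0.242×427.27 = 103.4 kg/min.
Combined feed F4 = 749.8 + 103.4 = 853.2 kg/min.
Overhead F12 = F4 − F7 = 853.2 − 427.27 = 425.93 kg/min.

425.9 kg/min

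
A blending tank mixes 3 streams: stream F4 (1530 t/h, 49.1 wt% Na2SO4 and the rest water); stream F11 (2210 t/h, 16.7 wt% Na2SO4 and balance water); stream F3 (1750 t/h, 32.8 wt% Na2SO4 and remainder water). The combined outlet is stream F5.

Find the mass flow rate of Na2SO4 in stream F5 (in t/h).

Na2SO4 out = Na2SO4 in = 1530×0.491 + 2210×0.167 + 1750×0.328 = 1694.3 t/h.

1694 t/h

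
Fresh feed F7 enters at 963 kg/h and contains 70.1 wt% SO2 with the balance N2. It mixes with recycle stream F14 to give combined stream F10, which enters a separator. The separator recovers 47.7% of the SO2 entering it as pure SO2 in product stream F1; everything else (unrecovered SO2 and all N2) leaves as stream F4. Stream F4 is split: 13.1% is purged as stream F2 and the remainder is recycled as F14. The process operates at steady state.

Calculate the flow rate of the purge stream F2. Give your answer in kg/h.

372.7 kg/h

N2 enters only via F7 and leaves only via the purge: 963×0.299 = 0.131×(N2 in F4), and the separator passes all N2, so N2 in F10 = N2 in F4 = 2198 kg/h.
SO2 in F10: m_A = 963×0.701 + (1−0.131)·(1−0.477)·m_A, so m_A = 675.06/0.5455 = 1237.5 kg/h.
F4 = (1−0.477)×1237.5 + 2198 = 2845.2 kg/h.
Purge F2 = 0.131×2845.2 = 372.72 kg/h.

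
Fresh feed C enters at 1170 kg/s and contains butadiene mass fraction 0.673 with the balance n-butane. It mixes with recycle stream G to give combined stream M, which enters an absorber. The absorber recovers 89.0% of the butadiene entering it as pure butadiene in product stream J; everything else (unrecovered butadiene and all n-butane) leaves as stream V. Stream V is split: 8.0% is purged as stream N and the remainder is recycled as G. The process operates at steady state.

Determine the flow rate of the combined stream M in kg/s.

5658 kg/s

n-butane enters only via C and leaves only via the purge: 1170×0.327 = 0.080×(n-butane in V), and the absorber passes all n-butane, so n-butane in M = n-butane in V = 4782.4 kg/s.
butadiene in M: m_A = 1170×0.673 + (1−0.080)·(1−0.890)·m_A, so m_A = 787.41/0.8988 = 876.07 kg/s.
M = 876.07 + 4782.4 = 5658.4 kg/s.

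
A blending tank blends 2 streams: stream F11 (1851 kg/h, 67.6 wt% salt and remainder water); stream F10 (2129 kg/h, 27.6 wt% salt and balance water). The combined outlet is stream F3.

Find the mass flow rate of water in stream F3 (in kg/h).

water out = water in = 1851×0.324 + 2129×0.724 = 2141.1 kg/h.

2141 kg/h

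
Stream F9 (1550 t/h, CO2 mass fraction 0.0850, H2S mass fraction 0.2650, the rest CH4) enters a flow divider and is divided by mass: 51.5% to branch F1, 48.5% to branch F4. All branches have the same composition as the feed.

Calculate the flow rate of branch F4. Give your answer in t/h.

751.8 t/h

Branch F4 flow = 0.485×1550 = 751.75 t/h.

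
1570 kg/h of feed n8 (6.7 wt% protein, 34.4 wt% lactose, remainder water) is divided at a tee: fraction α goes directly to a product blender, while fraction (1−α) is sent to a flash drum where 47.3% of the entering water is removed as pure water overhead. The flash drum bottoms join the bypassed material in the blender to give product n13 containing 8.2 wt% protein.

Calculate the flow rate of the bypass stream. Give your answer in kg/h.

539.1 kg/h

All 1570×0.067 = 105.19 kg/h of protein reaches n13, so n13 = 105.19/0.082 = 1282.8 kg/h and vapour = 287.2 kg/h.
The evaporator receives (1−α)·1570 of feed at 0.589 water and removes 0.473 of that water:
0.473×0.589×(1−α)×1570 = 287.2
(1−α) = 287.2/437.4 = 0.6566;  α = 0.3434.
Bypass flow = 0.3434×1570 = 539.14 kg/h.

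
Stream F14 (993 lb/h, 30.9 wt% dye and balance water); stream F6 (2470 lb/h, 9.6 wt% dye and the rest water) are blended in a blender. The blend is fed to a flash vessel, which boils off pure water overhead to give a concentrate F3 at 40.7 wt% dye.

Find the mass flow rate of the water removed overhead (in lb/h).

2126 lb/h

dye entering = 993×0.309 + 2470×0.096 = 543.96 lb/h.
All dye reports to F3, so F3 = 543.96/0.407 = 1336.5 lb/h.
Total feed = 3463 lb/h; overhead = 3463 − 1336.5 = 2126.5 lb/h.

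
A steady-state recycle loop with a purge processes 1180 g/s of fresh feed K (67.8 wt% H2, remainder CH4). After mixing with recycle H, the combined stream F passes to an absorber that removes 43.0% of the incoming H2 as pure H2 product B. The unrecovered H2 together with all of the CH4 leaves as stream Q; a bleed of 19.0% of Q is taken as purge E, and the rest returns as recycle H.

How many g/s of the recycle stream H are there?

2306 g/s

CH4 enters only via K and leaves only via the purge: 1180×0.322 = 0.190×(CH4 in Q), and the absorber passes all CH4, so CH4 in F = CH4 in Q = 1999.8 g/s.
H2 in F: m_A = 1180×0.678 + (1−0.190)·(1−0.430)·m_A, so m_A = 800.04/0.5383 = 1486.2 g/s.
Q = (1−0.430)×1486.2 + 1999.8 = 2846.9 g/s.
Recycle H = (1−0.190)×2846.9 = 2306 g/s.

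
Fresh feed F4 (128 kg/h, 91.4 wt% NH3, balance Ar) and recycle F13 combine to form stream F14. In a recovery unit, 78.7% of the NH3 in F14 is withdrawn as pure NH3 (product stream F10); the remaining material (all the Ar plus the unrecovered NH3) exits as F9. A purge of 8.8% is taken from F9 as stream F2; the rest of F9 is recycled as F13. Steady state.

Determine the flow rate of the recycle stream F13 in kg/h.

Ar enters only via F4 and leaves only via the purge: 128×0.086 = 0.088×(Ar in F9), and the recovery unit passes all Ar, so Ar in F14 = Ar in F9 = 125.09 kg/h.
NH3 in F14: m_A = 128×0.914 + (1−0.088)·(1−0.787)·m_A, so m_A = 116.99/0.8057 = 145.2 kg/h.
F9 = (1−0.787)×145.2 + 125.09 = 156.02 kg/h.
Recycle F13 = (1−0.088)×156.02 = 142.29 kg/h.

142.3 kg/h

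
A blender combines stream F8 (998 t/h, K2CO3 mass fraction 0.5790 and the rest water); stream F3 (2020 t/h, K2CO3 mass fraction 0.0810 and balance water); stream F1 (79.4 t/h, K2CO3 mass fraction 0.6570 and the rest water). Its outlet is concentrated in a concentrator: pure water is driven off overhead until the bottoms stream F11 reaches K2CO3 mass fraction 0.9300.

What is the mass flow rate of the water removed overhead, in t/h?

K2CO3 entering = 998×0.579 + 2020×0.081 + 79.4×0.657 = 793.63 t/h.
All K2CO3 reports to F11, so F11 = 793.63/0.930 = 853.36 t/h.
Total feed = 3097.4 t/h; overhead = 3097.4 − 853.36 = 2244 t/h.

2244 t/h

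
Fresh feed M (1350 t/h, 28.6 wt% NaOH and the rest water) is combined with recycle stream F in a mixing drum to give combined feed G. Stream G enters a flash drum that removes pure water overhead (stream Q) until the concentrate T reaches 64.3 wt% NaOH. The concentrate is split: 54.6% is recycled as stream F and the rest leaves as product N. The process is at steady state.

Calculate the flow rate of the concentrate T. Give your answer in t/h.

1323 t/h

Overall NaOH balance (none leaves overhead): NaOH in fresh feed = NaOH in product, i.e. 1350×0.286 = (1−0.546)·T·0.643.
T = 386.1/(0.643×0.454) = 1322.6 t/h.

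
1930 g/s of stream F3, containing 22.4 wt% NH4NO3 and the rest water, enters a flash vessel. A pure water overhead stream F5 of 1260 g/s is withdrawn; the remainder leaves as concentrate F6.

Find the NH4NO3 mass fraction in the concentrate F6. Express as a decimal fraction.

NH4NO3 is not removed: 1930×0.224 = 432.32 g/s of NH4NO3 enters F6.
Concentrate = 1930 − 1260 = 670 g/s.
Mass fraction = 432.32/670 = 0.6453.

0.6453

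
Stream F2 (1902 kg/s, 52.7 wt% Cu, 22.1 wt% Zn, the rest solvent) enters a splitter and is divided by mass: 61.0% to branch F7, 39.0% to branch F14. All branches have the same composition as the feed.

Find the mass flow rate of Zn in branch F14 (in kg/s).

163.9 kg/s

Branch F14 total = 0.390×1902 = 741.78 kg/s.
Zn in F14 = 0.221×741.78 = 163.93 kg/s.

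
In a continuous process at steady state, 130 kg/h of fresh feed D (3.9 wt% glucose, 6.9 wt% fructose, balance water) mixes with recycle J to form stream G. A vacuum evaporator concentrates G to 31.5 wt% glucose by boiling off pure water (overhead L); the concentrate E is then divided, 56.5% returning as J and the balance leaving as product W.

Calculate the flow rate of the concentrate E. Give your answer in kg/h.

37 kg/h

Overall glucose balance (none leaves overhead): glucose in fresh feed = glucose in product, i.e. 130×0.039 = (1−0.565)·E·0.315.
E = 5.07/(0.315×0.435) = 37.001 kg/h.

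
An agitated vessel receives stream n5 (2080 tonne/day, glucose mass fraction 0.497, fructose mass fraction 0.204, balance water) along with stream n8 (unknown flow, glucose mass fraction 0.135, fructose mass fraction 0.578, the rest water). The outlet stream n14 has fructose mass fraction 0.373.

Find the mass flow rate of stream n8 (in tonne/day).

1715 tonne/day

Let n8 be the unknown flow. Total out = 2080 + n8.
fructose balance: 424.32 + 0.578·n8 = 0.373·(2080 + n8)
(0.578 − 0.373)·n8 = 0.373×2080 − 424.32 = 351.52
n8 = 351.52 / 0.205 = 1714.7 tonne/day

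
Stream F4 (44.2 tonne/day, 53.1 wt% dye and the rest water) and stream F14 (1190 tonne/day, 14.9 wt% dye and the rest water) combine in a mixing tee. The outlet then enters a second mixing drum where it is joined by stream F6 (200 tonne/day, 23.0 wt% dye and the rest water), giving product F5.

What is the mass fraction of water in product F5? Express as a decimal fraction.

Overall, product flow = 1434.2 tonne/day.
water in = 44.2×0.469 + 1190×0.851 + 200×0.770 = 1187.4 tonne/day.
water fraction in F5 = 0.8279.

0.8279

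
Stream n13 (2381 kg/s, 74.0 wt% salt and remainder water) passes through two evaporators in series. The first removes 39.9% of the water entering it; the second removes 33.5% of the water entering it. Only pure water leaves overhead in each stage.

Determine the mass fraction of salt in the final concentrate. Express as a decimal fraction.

water in feed = 2381×0.260 = 619.06 kg/s.
After stage 1: water left = (1−0.399)×619.06 = 372.06; stream total = 2134 kg/s.
After stage 2: water left = (1−0.335)×372.06 = 247.42; final concentrate = 2009.4 kg/s.
salt fraction = 1761.9/2009.4 = 0.877.

0.877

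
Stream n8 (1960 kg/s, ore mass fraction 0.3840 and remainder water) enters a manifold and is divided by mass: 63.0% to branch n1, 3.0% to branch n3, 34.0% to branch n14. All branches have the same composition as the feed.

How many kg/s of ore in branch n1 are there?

Branch n1 total = 0.630×1960 = 1234.8 kg/s.
ore in n1 = 0.384×1234.8 = 474.16 kg/s.

474.2 kg/s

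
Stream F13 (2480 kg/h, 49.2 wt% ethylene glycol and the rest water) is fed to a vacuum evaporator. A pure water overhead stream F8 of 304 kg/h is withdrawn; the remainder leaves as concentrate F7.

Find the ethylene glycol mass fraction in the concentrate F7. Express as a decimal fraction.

ethylene glycol is not removed: 2480×0.492 = 1220.2 kg/h of ethylene glycol enters F7.
Concentrate = 2480 − 304 = 2176 kg/h.
Mass fraction = 1220.2/2176 = 0.561.

0.561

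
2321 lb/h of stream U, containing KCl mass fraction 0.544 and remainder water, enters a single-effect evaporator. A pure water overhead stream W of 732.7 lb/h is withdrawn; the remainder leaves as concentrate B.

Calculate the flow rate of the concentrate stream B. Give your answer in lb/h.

1588 lb/h

Concentrate = 2321 − 732.7 = 1588.3 lb/h.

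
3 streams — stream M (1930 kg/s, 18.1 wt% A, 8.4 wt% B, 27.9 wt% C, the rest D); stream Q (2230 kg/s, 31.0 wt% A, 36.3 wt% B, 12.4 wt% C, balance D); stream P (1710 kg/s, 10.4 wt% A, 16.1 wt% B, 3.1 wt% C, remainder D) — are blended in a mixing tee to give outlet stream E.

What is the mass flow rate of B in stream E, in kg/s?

1247 kg/s

B out = B in = 1930×0.084 + 2230×0.363 + 1710×0.161 = 1246.9 kg/s.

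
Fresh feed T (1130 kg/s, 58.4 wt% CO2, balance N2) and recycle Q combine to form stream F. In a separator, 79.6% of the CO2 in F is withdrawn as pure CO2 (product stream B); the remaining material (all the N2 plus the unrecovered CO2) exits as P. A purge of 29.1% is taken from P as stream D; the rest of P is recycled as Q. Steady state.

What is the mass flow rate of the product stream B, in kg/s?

CO2 in F: m_A = 1130×0.584 + (1−0.291)·(1−0.796)·m_A, so m_A = 659.92/0.8554 = 771.51 kg/s.
Product B = 0.796×771.51 = 614.12 kg/s.

614.1 kg/s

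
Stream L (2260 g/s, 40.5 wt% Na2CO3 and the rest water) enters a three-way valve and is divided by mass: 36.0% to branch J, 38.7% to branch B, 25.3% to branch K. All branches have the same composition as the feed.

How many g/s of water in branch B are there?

520.4 g/s

Branch B total = 0.387×2260 = 874.62 g/s.
water in B = 0.595×874.62 = 520.4 g/s.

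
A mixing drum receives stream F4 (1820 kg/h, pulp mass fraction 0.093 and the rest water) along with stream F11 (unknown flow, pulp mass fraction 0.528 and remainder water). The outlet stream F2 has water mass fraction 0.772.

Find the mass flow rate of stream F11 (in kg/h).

819 kg/h

Let F11 be the unknown flow. Total out = 1820 + F11.
water balance: 1650.7 + 0.472·F11 = 0.772·(1820 + F11)
(0.472 − 0.772)·F11 = 0.772×1820 − 1650.7 = -245.7
F11 = -245.7 / -0.300 = 819 kg/h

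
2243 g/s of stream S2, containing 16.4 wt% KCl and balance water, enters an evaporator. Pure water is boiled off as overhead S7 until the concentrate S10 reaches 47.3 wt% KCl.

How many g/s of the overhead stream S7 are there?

1465 g/s

KCl is conserved: 2243×0.164 = 367.85 g/s all reports to the concentrate.
Concentrate = 367.85/(target fraction) = 777.7 g/s.
Overhead = 2243 − 777.7 = 1465.3 g/s.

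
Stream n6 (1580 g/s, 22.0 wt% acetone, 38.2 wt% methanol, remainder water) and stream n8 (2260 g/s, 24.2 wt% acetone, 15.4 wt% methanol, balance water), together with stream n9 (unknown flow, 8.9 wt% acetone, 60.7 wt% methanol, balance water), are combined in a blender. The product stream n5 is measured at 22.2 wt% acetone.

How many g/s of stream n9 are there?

316.1 g/s

Let n9 be the unknown flow. Total out = 3840 + n9.
acetone balance: 894.52 + 0.089·n9 = 0.222·(3840 + n9)
(0.089 − 0.222)·n9 = 0.222×3840 − 894.52 = -42.04
n9 = -42.04 / -0.133 = 316.09 g/s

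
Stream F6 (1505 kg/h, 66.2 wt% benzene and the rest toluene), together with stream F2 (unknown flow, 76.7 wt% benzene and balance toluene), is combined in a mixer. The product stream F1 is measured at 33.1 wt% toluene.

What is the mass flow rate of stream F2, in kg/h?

Let F2 be the unknown flow. Total out = 1505 + F2.
toluene balance: 508.69 + 0.233·F2 = 0.331·(1505 + F2)
(0.233 − 0.331)·F2 = 0.331×1505 − 508.69 = -10.535
F2 = -10.535 / -0.098 = 107.5 kg/h

107.5 kg/h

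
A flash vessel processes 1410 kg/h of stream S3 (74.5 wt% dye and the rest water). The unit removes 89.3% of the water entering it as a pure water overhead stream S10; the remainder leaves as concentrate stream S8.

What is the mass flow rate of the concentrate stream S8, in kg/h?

1089 kg/h

water entering = 1410×0.255 = 359.55 kg/h; overhead removed = 0.893×359.55 = 321.08 kg/h.
Concentrate = 1410 − 321.08 = 1088.9 kg/h.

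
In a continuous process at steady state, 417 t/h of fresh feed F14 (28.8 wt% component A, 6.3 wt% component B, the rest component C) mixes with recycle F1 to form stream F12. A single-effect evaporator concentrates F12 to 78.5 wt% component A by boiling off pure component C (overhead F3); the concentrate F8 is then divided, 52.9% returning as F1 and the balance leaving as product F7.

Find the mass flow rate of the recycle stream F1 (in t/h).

171.8 t/h

Overall component A balance (none leaves overhead): component A in fresh feed = component A in product, i.e. 417×0.288 = (1−0.529)·F8·0.785.
F8 = 120.1/(0.785×0.471) = 324.82 t/h.
Recycle F1 = 0.529×324.82 = 171.83 t/h.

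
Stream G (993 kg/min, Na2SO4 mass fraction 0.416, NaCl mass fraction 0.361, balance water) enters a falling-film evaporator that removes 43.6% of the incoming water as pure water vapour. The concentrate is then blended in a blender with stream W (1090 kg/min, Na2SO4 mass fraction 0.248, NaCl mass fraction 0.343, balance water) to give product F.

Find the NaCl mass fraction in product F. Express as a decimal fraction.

0.369

Vapour removed = 0.436×0.223×993 = 96.547 kg/min; concentrate = 896.45 kg/min.
NaCl reaching the mixer = 358.47 (from concentrate) + 1090×0.343 = 732.34 kg/min.
Product flow = 896.45 + 1090 = 1986.5 kg/min; NaCl fraction = 0.369.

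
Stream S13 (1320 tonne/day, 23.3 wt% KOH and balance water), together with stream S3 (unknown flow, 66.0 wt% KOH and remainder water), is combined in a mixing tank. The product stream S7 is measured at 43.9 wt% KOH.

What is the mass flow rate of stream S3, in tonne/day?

1230 tonne/day

Let S3 be the unknown flow. Total out = 1320 + S3.
KOH balance: 307.56 + 0.660·S3 = 0.439·(1320 + S3)
(0.660 − 0.439)·S3 = 0.439×1320 − 307.56 = 271.92
S3 = 271.92 / 0.221 = 1230.4 tonne/day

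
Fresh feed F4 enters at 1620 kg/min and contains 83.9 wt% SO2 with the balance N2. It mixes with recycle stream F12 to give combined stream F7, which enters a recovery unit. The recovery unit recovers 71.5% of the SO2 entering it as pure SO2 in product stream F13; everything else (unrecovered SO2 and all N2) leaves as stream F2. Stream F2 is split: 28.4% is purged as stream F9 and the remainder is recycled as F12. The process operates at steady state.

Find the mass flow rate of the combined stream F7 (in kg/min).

N2 enters only via F4 and leaves only via the purge: 1620×0.161 = 0.284×(N2 in F2), and the recovery unit passes all N2, so N2 in F7 = N2 in F2 = 918.38 kg/min.
SO2 in F7: m_A = 1620×0.839 + (1−0.284)·(1−0.715)·m_A, so m_A = 1359.2/0.7959 = 1707.6 kg/min.
F7 = 1707.6 + 918.38 = 2626 kg/min.

2626 kg/min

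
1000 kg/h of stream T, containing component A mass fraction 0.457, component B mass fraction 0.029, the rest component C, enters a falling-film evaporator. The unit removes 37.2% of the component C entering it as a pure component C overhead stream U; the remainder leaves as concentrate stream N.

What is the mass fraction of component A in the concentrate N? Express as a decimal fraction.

0.565

component A is not removed: 1000×0.457 = 457 kg/h of component A enters N.
component C entering = 1000×0.514 = 514 kg/h; overhead removed = 0.372×514 = 191.21 kg/h.
Concentrate = 1000 − 191.21 = 808.79 kg/h.
Mass fraction = 457/808.79 = 0.565.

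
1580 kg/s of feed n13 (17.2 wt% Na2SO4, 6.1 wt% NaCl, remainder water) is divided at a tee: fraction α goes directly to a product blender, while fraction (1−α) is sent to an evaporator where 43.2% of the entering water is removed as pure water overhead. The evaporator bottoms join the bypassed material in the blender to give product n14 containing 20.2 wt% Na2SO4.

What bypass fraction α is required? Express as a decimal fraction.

0.552

All 1580×0.172 = 271.76 kg/s of Na2SO4 reaches n14, so n14 = 271.76/0.202 = 1345.3 kg/s and vapour = 234.65 kg/s.
The evaporator receives (1−α)·1580 of feed at 0.767 water and removes 0.432 of that water:
0.432×0.767×(1−α)×1580 = 234.65
(1−α) = 234.65/523.52 = 0.4482;  α = 0.5518.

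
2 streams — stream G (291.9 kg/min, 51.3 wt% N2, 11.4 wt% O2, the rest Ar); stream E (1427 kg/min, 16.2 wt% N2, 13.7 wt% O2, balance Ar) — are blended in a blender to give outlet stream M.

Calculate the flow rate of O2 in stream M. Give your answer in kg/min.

O2 out = O2 in = 291.9×0.114 + 1427×0.137 = 228.78 kg/min.

228.8 kg/min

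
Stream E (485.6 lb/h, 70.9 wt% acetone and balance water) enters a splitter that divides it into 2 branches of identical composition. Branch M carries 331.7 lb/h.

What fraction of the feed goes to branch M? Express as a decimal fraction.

Fraction to M = 331.7/485.6 = 0.6831.

0.683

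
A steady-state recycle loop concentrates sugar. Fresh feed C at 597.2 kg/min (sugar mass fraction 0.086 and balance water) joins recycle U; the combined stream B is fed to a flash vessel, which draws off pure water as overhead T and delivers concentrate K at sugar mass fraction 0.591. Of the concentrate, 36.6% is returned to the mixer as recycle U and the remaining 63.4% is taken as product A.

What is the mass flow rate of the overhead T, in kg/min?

510.3 kg/min

Overall sugar balance (none leaves overhead): sugar in fresh feed = sugar in product, i.e. 597.2×0.086 = (1−0.366)·K·0.591.
K = 51.359/(0.591×0.634) = 137.07 kg/min.
Recycle U = 0.366×137.07 = 50.168 kg/min.
Combined feed B = 597.2 + 50.168 = 647.37 kg/min.
Overhead T = B − K = 647.37 − 137.07 = 510.3 kg/min.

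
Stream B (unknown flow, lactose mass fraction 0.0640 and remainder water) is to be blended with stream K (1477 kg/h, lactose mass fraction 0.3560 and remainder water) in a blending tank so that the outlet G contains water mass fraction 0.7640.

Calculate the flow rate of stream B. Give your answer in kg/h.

Let B be the unknown flow. Total out = 1477 + B.
water balance: 951.19 + 0.936·B = 0.764·(1477 + B)
(0.936 − 0.764)·B = 0.764×1477 − 951.19 = 177.24
B = 177.24 / 0.172 = 1030.5 kg/h

1030 kg/h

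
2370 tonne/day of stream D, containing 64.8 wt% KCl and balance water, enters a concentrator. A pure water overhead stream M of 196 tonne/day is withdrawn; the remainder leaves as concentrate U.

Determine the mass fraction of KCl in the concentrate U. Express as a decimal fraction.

0.706

KCl is not removed: 2370×0.648 = 1535.8 tonne/day of KCl enters U.
Concentrate = 2370 − 196 = 2174 tonne/day.
Mass fraction = 1535.8/2174 = 0.706.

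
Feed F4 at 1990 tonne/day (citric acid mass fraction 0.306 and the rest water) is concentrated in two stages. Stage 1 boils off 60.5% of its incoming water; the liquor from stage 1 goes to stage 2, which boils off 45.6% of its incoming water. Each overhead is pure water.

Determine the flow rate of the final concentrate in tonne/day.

water in feed = 1990×0.694 = 1381.1 tonne/day.
After stage 1: water left = (1−0.605)×1381.1 = 545.52; stream total = 1154.5 tonne/day.
After stage 2: water left = (1−0.456)×545.52 = 296.76; final concentrate = 905.7 tonne/day.

905.7 tonne/day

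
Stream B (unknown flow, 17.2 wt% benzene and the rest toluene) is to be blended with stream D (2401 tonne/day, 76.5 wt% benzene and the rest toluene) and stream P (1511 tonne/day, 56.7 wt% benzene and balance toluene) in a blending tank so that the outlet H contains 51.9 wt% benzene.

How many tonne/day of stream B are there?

Let B be the unknown flow. Total out = 3912 + B.
benzene balance: 2693.5 + 0.172·B = 0.519·(3912 + B)
(0.172 − 0.519)·B = 0.519×3912 − 2693.5 = -663.17
B = -663.17 / -0.347 = 1911.2 tonne/day

1911 tonne/day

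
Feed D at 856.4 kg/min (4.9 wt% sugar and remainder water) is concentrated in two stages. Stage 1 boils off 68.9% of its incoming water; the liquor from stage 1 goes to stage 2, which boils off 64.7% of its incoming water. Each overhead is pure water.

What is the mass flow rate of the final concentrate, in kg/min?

water in feed = 856.4×0.951 = 814.44 kg/min.
After stage 1: water left = (1−0.689)×814.44 = 253.29; stream total = 295.25 kg/min.
After stage 2: water left = (1−0.647)×253.29 = 89.411; final concentrate = 131.37 kg/min.

131.4 kg/min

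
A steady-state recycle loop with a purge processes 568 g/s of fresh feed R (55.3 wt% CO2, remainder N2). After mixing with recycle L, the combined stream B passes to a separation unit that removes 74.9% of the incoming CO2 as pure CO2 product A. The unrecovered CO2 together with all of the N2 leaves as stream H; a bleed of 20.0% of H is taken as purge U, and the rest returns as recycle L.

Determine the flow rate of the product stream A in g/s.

CO2 in B: m_A = 568×0.553 + (1−0.200)·(1−0.749)·m_A, so m_A = 314.1/0.7992 = 393.02 g/s.
Product A = 0.749×393.02 = 294.37 g/s.

294.4 g/s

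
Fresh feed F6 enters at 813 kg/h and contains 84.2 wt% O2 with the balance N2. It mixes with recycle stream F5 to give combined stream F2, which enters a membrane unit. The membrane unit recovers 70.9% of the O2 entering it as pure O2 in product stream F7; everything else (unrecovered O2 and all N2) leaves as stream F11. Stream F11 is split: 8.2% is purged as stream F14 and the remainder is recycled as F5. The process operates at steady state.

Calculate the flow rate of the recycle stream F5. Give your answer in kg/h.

1688 kg/h

N2 enters only via F6 and leaves only via the purge: 813×0.158 = 0.082×(N2 in F11), and the membrane unit passes all N2, so N2 in F2 = N2 in F11 = 1566.5 kg/h.
O2 in F2: m_A = 813×0.842 + (1−0.082)·(1−0.709)·m_A, so m_A = 684.55/0.7329 = 934.07 kg/h.
F11 = (1−0.709)×934.07 + 1566.5 = 1838.3 kg/h.
Recycle F5 = (1−0.082)×1838.3 = 1687.6 kg/h.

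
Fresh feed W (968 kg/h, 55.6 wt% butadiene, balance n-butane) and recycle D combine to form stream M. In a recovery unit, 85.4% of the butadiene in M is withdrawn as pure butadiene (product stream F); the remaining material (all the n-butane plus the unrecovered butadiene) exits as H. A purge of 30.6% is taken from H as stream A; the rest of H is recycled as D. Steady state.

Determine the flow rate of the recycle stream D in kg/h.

1035 kg/h

n-butane enters only via W and leaves only via the purge: 968×0.444 = 0.306×(n-butane in H), and the recovery unit passes all n-butane, so n-butane in M = n-butane in H = 1404.5 kg/h.
butadiene in M: m_A = 968×0.556 + (1−0.306)·(1−0.854)·m_A, so m_A = 538.21/0.8987 = 598.89 kg/h.
H = (1−0.854)×598.89 + 1404.5 = 1492 kg/h.
Recycle D = (1−0.306)×1492 = 1035.4 kg/h.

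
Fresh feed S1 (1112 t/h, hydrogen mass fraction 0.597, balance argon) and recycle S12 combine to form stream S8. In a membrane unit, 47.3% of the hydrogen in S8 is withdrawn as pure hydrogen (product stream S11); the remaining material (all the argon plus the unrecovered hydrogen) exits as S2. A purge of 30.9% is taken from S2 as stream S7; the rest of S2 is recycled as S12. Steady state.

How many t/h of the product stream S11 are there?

hydrogen in S8: m_A = 1112×0.597 + (1−0.309)·(1−0.473)·m_A, so m_A = 663.86/0.6358 = 1044.1 t/h.
Product S11 = 0.473×1044.1 = 493.84 t/h.

493.8 t/h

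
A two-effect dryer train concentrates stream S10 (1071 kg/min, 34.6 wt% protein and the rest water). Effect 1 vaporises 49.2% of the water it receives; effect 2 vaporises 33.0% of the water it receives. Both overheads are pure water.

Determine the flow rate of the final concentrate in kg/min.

water in feed = 1071×0.654 = 700.43 kg/min.
After stage 1: water left = (1−0.492)×700.43 = 355.82; stream total = 726.39 kg/min.
After stage 2: water left = (1−0.330)×355.82 = 238.4; final concentrate = 608.97 kg/min.

609 kg/min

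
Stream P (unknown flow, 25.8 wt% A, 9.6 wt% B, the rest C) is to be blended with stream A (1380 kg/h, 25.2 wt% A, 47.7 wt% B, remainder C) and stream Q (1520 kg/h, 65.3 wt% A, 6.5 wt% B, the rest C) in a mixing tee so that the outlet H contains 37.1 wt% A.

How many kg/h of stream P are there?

Let P be the unknown flow. Total out = 2900 + P.
A balance: 1340.3 + 0.258·P = 0.371·(2900 + P)
(0.258 − 0.371)·P = 0.371×2900 − 1340.3 = -264.42
P = -264.42 / -0.113 = 2340 kg/h

2340 kg/h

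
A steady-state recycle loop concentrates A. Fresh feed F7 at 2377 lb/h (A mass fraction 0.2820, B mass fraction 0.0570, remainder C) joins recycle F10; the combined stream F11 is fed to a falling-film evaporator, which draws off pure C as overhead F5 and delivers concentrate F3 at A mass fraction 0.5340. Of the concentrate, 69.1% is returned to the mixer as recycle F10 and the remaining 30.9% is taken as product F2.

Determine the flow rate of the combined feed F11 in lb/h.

5184 lb/h

Overall A balance (none leaves overhead): A in fresh feed = A in product, i.e. 2377×0.282 = (1−0.691)·F3·0.534.
F3 = 670.31/(0.534×0.309) = 4062.4 lb/h.
Recycle F10 = 0.691×4062.4 = 2807.1 lb/h.
Combined feed F11 = 2377 + 2807.1 = 5184.1 lb/h.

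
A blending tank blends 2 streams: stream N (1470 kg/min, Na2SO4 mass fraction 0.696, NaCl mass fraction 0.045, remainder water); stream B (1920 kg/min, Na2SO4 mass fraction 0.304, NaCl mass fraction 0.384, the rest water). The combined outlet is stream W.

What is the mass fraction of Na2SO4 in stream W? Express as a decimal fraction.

0.474

Total flow out = 1470 + 1920 = 3390 kg/min.
Na2SO4 in = 1470×0.696 + 1920×0.304 = 1606.8 kg/min.
Na2SO4 mass fraction in W = 1606.8/3390 = 0.474.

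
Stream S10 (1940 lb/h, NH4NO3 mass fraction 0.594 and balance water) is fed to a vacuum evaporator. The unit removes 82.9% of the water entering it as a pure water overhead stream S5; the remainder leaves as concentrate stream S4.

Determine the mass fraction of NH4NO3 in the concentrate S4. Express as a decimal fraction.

NH4NO3 is not removed: 1940×0.594 = 1152.4 lb/h of NH4NO3 enters S4.
water entering = 1940×0.406 = 787.64 lb/h; overhead removed = 0.829×787.64 = 652.95 lb/h.
Concentrate = 1940 − 652.95 = 1287 lb/h.
Mass fraction = 1152.4/1287 = 0.895.

0.895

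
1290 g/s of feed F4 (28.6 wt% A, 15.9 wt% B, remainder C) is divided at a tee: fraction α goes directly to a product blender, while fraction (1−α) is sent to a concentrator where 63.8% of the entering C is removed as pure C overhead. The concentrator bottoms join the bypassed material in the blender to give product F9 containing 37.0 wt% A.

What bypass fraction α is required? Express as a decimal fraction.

All 1290×0.286 = 368.94 g/s of A reaches F9, so F9 = 368.94/0.370 = 997.14 g/s and vapour = 292.86 g/s.
The evaporator receives (1−α)·1290 of feed at 0.555 C and removes 0.638 of that C:
0.638×0.555×(1−α)×1290 = 292.86
(1−α) = 292.86/456.78 = 0.6412;  α = 0.3588.

0.359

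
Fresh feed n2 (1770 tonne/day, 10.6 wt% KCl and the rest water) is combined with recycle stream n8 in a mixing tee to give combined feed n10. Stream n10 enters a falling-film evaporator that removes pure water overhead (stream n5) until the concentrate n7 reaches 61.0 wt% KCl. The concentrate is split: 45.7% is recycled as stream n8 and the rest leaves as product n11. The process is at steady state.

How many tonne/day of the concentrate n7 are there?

Overall KCl balance (none leaves overhead): KCl in fresh feed = KCl in product, i.e. 1770×0.106 = (1−0.457)·n7·0.610.
n7 = 187.62/(0.610×0.543) = 566.43 tonne/day.

566.4 tonne/day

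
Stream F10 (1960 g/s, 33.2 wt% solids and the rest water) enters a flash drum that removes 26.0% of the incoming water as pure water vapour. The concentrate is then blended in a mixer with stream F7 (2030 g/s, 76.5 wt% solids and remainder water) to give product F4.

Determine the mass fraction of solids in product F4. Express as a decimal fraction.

0.6038

Vapour removed = 0.260×0.668×1960 = 340.41 g/s; concentrate = 1619.6 g/s.
solids reaching the mixer = 650.72 (from concentrate) + 2030×0.765 = 2203.7 g/s.
Product flow = 1619.6 + 2030 = 3649.6 g/s; solids fraction = 0.6038.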